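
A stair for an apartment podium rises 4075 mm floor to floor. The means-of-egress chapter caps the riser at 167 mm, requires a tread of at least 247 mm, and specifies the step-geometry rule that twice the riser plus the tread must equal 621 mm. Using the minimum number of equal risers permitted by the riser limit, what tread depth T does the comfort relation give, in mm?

4075 / 167 = 24.40, so 25 risers are needed.
Each riser is 4075/25 = 163 mm (≤ 167 mm).
Tread T = 621 − 2 × 163 = 295 mm (≥ 247 mm).

295 mm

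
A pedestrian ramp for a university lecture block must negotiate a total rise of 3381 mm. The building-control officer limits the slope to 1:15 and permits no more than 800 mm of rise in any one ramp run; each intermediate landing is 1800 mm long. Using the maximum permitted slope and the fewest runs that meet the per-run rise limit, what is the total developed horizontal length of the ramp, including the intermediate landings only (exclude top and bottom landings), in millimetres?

⌈3381/800⌉ = 5 ramp runs. That means 4 intermediate landings.
Ramp run (horizontal) at 1:15: 3381 × 15 = 50715 mm.
Intermediate landings: 4 × 1800 = 7200 mm.
Total developed length = 50715 + 7200 = 57915 mm.

57915 mm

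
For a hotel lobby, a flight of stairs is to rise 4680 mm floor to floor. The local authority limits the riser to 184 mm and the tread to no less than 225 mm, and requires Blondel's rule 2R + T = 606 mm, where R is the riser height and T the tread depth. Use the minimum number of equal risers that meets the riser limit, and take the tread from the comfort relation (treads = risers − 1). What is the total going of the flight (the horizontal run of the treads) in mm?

6150 mm

At most 184 each: 4680/184 = 25.43, giving 26 risers.
Riser R = 4680 / 26 = 180 mm, within the 184 mm limit.
T = 606 − 2·180 = 246 mm, which satisfies the 225 mm minimum.
Treads = 26 − 1 = 25; going = 25 × 246 = 6150 mm.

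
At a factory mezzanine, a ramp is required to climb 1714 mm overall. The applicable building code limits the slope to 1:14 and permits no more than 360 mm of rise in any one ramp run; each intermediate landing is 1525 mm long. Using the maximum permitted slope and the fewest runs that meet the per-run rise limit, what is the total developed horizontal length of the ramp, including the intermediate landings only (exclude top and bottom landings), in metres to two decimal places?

30.10 m

⌈1714/360⌉ = 5 ramp runs. That means 4 intermediate landings.
Ramp run (horizontal) at 1:14: 1714 × 14 = 23996 mm.
Intermediate landings: 4 × 1525 = 6100 mm.
Total developed length = 23996 + 6100 = 30096 mm.
= 30.10 m.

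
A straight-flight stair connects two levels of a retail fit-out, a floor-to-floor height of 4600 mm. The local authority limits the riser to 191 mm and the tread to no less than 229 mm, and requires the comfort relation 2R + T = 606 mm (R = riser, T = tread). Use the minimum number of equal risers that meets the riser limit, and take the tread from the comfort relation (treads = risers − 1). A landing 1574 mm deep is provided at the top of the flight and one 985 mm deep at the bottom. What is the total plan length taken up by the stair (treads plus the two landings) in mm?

4600 / 191 = 24.084 → round up to 25 risers.
Riser R = 4600 / 25 = 184 mm, within the 191 mm limit.
From 2R + T = 606: T = 606 − 368 = 238 mm.
Treads = 25 − 1 = 24; going = 24 × 238 = 5712 mm.
Add landings: 5712 + 1574 + 985 = 8271 mm.

8271 mm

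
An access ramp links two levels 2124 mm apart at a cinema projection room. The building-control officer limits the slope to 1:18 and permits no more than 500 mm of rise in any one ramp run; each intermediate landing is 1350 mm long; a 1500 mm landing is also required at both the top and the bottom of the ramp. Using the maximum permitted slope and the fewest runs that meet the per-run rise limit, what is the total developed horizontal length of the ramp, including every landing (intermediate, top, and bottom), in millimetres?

2124 / 500 = 4.248 → round up to 5 ramp runs. That means 4 intermediate landings.
Ramp run (horizontal) at 1:18: 2124 × 18 = 38232 mm.
4 intermediate landings contribute 4 × 1350 = 5400 mm.
Top and bottom landings: 2 × 1500 = 3000 mm.
Total = 38232 + 5400 + 3000 = 46632 mm.

46632 mm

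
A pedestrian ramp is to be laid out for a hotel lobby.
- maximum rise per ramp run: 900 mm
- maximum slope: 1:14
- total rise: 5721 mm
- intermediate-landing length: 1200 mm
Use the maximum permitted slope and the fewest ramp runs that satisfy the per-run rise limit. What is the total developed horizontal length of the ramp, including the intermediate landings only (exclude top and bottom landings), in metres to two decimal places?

⌈5721/900⌉ = 7 ramp runs. That means 6 intermediate landings.
Ramp run (horizontal) at 1:14: 5721 × 14 = 80094 mm.
Intermediate landings: 6 × 1200 = 7200 mm.
Developed length = 80094 + 7200 = 87294 mm.
= 87.29 m.

87.29 m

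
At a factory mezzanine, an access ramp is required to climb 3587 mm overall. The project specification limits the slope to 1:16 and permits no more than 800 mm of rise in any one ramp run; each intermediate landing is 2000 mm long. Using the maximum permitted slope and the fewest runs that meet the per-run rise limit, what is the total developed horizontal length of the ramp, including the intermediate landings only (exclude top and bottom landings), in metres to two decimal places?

65.39 m

3587 / 800 = 4.48, so 5 ramp runs are needed. That means 4 intermediate landings.
Ramp run (horizontal) at 1:16: 3587 × 16 = 57392 mm.
Intermediate landings: 4 × 2000 = 8000 mm.
Developed length = 57392 + 8000 = 65392 mm.
= 65.39 m.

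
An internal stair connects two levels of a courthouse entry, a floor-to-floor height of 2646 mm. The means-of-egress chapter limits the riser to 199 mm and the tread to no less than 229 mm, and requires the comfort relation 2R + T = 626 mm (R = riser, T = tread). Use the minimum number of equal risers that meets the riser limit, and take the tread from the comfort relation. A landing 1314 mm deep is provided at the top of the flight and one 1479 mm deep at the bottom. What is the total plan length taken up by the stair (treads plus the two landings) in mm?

⌈2646/199⌉ = 14 risers.
Riser R = 2646 / 14 = 189 mm, within the 199 mm limit.
From 2R + T = 626: T = 626 − 378 = 248 mm.
Going = (14 − 1) × 248 = 3224 mm.
Enclosure = 3224 + 1314 + 1479 = 6017 mm.

6017 mm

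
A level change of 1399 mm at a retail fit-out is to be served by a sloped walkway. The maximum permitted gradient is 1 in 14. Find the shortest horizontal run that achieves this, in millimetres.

19586 mm

Run = rise × 14 = 1399 × 14 = 19586 mm.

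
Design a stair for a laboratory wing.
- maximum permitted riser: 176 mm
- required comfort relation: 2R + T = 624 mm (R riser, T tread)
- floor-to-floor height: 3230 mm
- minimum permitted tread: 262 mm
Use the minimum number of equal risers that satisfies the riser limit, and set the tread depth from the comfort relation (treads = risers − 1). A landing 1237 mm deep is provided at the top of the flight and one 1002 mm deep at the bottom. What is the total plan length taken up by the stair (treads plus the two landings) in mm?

3230 / 176 = 18.352 → round up to 19 risers.
Riser R = 3230 / 19 = 170 mm, within the 176 mm limit.
Tread T = 624 − 2 × 170 = 284 mm (≥ 262 mm).
Treads = 19 − 1 = 18; going = 18 × 284 = 5112 mm.
Enclosure = 5112 + 1237 + 1002 = 7351 mm.

7351 mm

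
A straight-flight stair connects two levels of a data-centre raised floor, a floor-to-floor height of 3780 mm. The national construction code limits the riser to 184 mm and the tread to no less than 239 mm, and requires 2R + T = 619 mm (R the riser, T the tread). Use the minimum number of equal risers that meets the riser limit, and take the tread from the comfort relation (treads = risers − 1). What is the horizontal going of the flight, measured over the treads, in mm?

5180 mm

3780 / 184 = 20.543 → round up to 21 risers.
Riser R = 3780 / 21 = 180 mm, within the 184 mm limit.
T = 619 − 2·180 = 259 mm, which satisfies the 239 mm minimum.
21 risers give 20 treads; going = 20 × 259 = 5180 mm.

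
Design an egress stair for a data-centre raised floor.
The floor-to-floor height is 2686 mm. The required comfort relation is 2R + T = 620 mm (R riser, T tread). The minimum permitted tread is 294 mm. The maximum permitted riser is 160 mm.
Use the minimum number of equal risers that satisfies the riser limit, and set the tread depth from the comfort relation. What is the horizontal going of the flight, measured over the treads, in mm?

4864 mm

At most 160 each: 2686/160 = 16.79, giving 17 risers.
Each riser is 2686/17 = 158 mm (≤ 160 mm).
T = 620 − 2·158 = 304 mm, which satisfies the 294 mm minimum.
17 risers give 16 treads; going = 16 × 304 = 4864 mm.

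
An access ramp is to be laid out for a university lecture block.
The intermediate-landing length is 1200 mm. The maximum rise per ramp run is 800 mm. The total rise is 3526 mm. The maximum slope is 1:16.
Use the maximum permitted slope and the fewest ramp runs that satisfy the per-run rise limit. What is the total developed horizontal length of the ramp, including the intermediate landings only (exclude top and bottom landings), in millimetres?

⌈3526/800⌉ = 5 ramp runs. That means 4 intermediate landings.
Ramp run (horizontal) at 1:16: 3526 × 16 = 56416 mm.
Intermediate landings: 4 × 1200 = 4800 mm.
Total developed length = 56416 + 4800 = 61216 mm.

61216 mm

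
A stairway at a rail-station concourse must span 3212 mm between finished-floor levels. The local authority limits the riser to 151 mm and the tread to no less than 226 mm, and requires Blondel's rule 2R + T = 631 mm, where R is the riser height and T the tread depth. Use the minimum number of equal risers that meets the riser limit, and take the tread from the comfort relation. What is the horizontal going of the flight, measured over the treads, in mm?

7119 mm

3212 / 151 = 21.27, so 22 risers are needed.
Riser R = 3212 / 22 = 146 mm, within the 151 mm limit.
T = 631 − 2·146 = 339 mm, which satisfies the 226 mm minimum.
Going = (22 − 1) × 339 = 7119 mm.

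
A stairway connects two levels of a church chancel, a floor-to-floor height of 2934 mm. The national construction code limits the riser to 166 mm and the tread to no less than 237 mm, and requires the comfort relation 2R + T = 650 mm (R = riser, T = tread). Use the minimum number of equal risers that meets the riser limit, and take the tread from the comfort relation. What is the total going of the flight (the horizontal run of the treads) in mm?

2934 / 166 = 17.675 → round up to 18 risers.
Riser R = 2934 / 18 = 163 mm, within the 166 mm limit.
Tread T = 650 − 2 × 163 = 324 mm (≥ 237 mm).
Going = (18 − 1) × 324 = 5508 mm.

5508 mm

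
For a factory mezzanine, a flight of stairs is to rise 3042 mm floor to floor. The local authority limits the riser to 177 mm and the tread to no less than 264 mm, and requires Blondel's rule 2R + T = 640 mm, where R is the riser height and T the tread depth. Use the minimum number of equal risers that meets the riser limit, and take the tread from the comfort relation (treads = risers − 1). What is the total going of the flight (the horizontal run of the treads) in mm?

5134 mm

3042 / 177 = 17.186 → round up to 18 risers.
Riser R = 3042 / 18 = 169 mm, within the 177 mm limit.
From 2R + T = 640: T = 640 − 338 = 302 mm.
Treads = 18 − 1 = 17; going = 17 × 302 = 5134 mm.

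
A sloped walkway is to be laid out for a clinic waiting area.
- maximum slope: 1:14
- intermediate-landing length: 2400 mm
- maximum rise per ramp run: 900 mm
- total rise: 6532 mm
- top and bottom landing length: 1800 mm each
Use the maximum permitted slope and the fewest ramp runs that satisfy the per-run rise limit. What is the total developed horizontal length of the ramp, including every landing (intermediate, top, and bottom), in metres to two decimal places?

6532 / 900 = 7.258 → round up to 8 ramp runs. That means 7 intermediate landings.
Ramp run (horizontal) at 1:14: 6532 × 14 = 91448 mm.
7 intermediate landings contribute 7 × 2400 = 16800 mm.
Top and bottom landings: 2 × 1800 = 3600 mm.
Total = 91448 + 16800 + 3600 = 111848 mm.
= 111.85 m.

111.85 m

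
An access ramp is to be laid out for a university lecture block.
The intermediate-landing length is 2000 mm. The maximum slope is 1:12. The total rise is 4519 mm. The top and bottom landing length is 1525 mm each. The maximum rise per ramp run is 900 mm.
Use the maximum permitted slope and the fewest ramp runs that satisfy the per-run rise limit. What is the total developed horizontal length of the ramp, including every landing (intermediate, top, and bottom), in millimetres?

67278 mm

4519 / 900 = 5.021 → round up to 6 ramp runs. That means 5 intermediate landings.
Ramp run (horizontal) at 1:12: 4519 × 12 = 54228 mm.
5 intermediate landings contribute 5 × 2000 = 10000 mm.
Top and bottom landings: 2 × 1525 = 3050 mm.
Total = 54228 + 10000 + 3050 = 67278 mm.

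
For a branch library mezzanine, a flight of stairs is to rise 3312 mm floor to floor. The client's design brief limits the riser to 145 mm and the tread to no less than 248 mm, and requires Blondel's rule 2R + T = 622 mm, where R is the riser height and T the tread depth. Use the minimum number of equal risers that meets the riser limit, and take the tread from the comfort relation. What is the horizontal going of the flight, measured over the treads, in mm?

7348 mm

At most 145 each: 3312/145 = 22.84, giving 23 risers.
Riser R = 3312 / 23 = 144 mm, within the 145 mm limit.
Tread T = 622 − 2 × 144 = 334 mm (≥ 248 mm).
Going = (23 − 1) × 334 = 7348 mm.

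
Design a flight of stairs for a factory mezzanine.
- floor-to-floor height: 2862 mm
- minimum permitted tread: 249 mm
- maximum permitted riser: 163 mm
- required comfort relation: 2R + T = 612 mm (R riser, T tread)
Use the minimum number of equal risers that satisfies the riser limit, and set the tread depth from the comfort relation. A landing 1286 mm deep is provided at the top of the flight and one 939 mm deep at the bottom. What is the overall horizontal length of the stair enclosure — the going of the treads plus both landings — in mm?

At most 163 each: 2862/163 = 17.56, giving 18 risers.
Riser R = 2862 / 18 = 159 mm, within the 163 mm limit.
Tread T = 612 − 2 × 159 = 294 mm (≥ 249 mm).
18 risers give 17 treads; going = 17 × 294 = 4998 mm.
Enclosure = 4998 + 1286 + 939 = 7223 mm.

7223 mm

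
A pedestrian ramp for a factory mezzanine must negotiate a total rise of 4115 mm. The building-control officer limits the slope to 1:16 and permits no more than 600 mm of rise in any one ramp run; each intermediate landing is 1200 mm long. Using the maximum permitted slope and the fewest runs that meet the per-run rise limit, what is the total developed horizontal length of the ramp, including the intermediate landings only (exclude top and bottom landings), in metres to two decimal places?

73.04 m

4115 / 600 = 6.86, so 7 ramp runs are needed. That means 6 intermediate landings.
Ramp run (horizontal) at 1:16: 4115 × 16 = 65840 mm.
Intermediate landings: 6 × 1200 = 7200 mm.
Total developed length = 65840 + 7200 = 73040 mm.
= 73.04 m.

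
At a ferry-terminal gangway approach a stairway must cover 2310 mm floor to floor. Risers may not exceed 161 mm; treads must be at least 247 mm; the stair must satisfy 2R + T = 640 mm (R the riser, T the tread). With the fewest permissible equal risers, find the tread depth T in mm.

332 mm

⌈2310/161⌉ = 15 risers.
Riser R = 2310 / 15 = 154 mm, within the 161 mm limit.
Tread T = 640 − 2 × 154 = 332 mm (≥ 247 mm).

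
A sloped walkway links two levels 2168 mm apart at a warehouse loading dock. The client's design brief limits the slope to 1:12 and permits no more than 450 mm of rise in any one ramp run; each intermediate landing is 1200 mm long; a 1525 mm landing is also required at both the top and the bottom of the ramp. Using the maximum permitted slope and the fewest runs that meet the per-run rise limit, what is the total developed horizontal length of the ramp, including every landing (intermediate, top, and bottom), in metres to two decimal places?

33.87 m

2168 / 450 = 4.82, so 5 ramp runs are needed. That means 4 intermediate landings.
Horizontal run for 2168 mm of rise at 1:12 is 2168 × 12 = 26016 mm.
4 intermediate landings contribute 4 × 1200 = 4800 mm.
Top and bottom landings: 2 × 1525 = 3050 mm.
Total = 26016 + 4800 + 3050 = 33866 mm.
= 33.87 m.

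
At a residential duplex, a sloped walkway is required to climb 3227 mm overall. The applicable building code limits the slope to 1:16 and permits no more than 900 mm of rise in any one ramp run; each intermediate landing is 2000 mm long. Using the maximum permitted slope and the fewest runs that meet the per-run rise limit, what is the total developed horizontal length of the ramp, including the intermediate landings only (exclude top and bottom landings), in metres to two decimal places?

⌈3227/900⌉ = 4 ramp runs. That means 3 intermediate landings.
Horizontal run for 3227 mm of rise at 1:16 is 3227 × 16 = 51632 mm.
Intermediate landings: 3 × 2000 = 6000 mm.
Total developed length = 51632 + 6000 = 57632 mm.
= 57.63 m.

57.63 m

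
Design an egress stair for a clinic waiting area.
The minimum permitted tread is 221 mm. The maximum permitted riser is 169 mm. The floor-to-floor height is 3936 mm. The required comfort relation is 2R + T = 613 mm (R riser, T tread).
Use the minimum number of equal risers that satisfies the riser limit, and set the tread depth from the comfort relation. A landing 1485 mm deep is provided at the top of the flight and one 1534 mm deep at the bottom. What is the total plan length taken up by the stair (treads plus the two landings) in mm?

⌈3936/169⌉ = 24 risers.
Each riser is 3936/24 = 164 mm (≤ 169 mm).
From 2R + T = 613: T = 613 − 328 = 285 mm.
Treads = 24 − 1 = 23; going = 23 × 285 = 6555 mm.
Add landings: 6555 + 1485 + 1534 = 9574 mm.

9574 mm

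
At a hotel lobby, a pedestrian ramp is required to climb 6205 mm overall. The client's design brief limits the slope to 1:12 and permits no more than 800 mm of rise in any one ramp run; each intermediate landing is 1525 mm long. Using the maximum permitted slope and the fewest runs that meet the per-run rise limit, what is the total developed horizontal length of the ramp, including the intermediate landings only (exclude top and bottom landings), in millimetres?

At most 800 each: 6205/800 = 7.76, giving 8 ramp runs. That means 7 intermediate landings.
Ramp run (horizontal) at 1:12: 6205 × 12 = 74460 mm.
7 intermediate landings contribute 7 × 1525 = 10675 mm.
Developed length = 74460 + 10675 = 85135 mm.

85135 mm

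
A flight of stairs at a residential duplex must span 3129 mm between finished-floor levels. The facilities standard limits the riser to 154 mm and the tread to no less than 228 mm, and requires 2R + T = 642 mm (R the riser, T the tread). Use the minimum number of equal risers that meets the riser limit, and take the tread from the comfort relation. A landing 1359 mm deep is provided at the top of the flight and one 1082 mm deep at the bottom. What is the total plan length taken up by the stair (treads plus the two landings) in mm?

At most 154 each: 3129/154 = 20.32, giving 21 risers.
Each riser is 3129/21 = 149 mm (≤ 154 mm).
T = 642 − 2·149 = 344 mm, which satisfies the 228 mm minimum.
Treads = 21 − 1 = 20; going = 20 × 344 = 6880 mm.
Enclosure = 6880 + 1359 + 1082 = 9321 mm.

9321 mm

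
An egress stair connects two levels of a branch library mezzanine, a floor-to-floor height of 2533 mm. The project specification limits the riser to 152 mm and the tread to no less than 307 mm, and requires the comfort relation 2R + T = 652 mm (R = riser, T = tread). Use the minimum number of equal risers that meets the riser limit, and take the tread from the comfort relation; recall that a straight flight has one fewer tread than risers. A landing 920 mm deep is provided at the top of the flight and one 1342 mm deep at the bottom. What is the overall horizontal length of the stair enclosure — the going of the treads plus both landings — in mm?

2533 / 152 = 16.66, so 17 risers are needed.
R = 2533 ÷ 17 = 149 mm.
From 2R + T = 652: T = 652 − 298 = 354 mm.
17 risers give 16 treads; going = 16 × 354 = 5664 mm.
Add landings: 5664 + 920 + 1342 = 7926 mm.

7926 mm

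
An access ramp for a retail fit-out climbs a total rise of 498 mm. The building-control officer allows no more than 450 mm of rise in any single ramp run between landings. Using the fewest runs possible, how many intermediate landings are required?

1 intermediate landings

At most 450 each: 498/450 = 1.11, giving 2 ramp runs.
2 runs are separated by 1 intermediate landings.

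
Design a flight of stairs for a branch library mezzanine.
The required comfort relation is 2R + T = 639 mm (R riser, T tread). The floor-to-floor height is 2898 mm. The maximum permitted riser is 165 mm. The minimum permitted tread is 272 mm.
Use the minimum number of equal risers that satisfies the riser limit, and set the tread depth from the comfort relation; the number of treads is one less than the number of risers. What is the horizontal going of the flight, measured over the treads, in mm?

2898 / 165 = 17.56, so 18 risers are needed.
Each riser is 2898/18 = 161 mm (≤ 165 mm).
T = 639 − 2·161 = 317 mm, which satisfies the 272 mm minimum.
Going = (18 − 1) × 317 = 5389 mm.

5389 mm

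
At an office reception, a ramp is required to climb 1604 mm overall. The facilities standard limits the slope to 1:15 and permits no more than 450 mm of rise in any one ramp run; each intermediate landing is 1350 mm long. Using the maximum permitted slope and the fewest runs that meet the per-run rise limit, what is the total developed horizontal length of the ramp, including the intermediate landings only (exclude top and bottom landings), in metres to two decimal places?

28.11 m

1604 / 450 = 3.56, so 4 ramp runs are needed. That means 3 intermediate landings.
Ramp run (horizontal) at 1:15: 1604 × 15 = 24060 mm.
Intermediate landings: 3 × 1350 = 4050 mm.
Total developed length = 24060 + 4050 = 28110 mm.
= 28.11 m.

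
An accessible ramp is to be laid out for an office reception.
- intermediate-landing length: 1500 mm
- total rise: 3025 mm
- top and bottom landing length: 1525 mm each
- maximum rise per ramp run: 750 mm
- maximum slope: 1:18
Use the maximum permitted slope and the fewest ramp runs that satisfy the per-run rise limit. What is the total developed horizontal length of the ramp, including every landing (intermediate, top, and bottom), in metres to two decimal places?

63.50 m

⌈3025/750⌉ = 5 ramp runs. That means 4 intermediate landings.
Ramp run (horizontal) at 1:18: 3025 × 18 = 54450 mm.
Intermediate landings: 4 × 1500 = 6000 mm.
Top and bottom landings: 2 × 1525 = 3050 mm.
Total = 54450 + 6000 + 3050 = 63500 mm.
= 63.50 m.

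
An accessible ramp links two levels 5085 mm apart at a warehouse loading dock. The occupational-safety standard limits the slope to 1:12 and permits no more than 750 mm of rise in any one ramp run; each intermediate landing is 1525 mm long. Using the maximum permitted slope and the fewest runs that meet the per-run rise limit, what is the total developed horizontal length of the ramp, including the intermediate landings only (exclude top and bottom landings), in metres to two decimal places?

At most 750 each: 5085/750 = 6.78, giving 7 ramp runs. That means 6 intermediate landings.
Horizontal run for 5085 mm of rise at 1:12 is 5085 × 12 = 61020 mm.
6 intermediate landings contribute 6 × 1525 = 9150 mm.
Developed length = 61020 + 9150 = 70170 mm.
= 70.17 m.

70.17 m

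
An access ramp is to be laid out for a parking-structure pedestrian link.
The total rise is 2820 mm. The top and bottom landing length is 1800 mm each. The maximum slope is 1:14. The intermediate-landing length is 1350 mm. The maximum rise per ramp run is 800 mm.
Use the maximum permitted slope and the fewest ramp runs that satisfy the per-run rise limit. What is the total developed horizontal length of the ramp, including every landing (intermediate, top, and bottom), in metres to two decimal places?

47.13 m

2820 / 800 = 3.52, so 4 ramp runs are needed. That means 3 intermediate landings.
Ramp run (horizontal) at 1:14: 2820 × 14 = 39480 mm.
3 intermediate landings contribute 3 × 1350 = 4050 mm.
Top and bottom landings: 2 × 1800 = 3600 mm.
Total = 39480 + 4050 + 3600 = 47130 mm.
= 47.13 m.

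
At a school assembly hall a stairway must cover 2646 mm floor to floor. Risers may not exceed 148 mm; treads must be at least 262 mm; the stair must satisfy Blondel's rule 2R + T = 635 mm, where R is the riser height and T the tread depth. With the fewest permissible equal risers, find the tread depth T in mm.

⌈2646/148⌉ = 18 risers.
R = 2646 ÷ 18 = 147 mm.
Tread T = 635 − 2 × 147 = 341 mm (≥ 262 mm).

341 mm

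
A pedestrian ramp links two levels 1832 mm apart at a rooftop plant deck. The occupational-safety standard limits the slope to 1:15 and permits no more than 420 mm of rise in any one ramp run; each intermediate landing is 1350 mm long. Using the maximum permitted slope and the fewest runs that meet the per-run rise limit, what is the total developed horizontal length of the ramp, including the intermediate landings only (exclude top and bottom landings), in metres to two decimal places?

32.88 m

1832 / 420 = 4.362 → round up to 5 ramp runs. That means 4 intermediate landings.
Ramp run (horizontal) at 1:15: 1832 × 15 = 27480 mm.
4 intermediate landings contribute 4 × 1350 = 5400 mm.
Developed length = 27480 + 5400 = 32880 mm.
= 32.88 m.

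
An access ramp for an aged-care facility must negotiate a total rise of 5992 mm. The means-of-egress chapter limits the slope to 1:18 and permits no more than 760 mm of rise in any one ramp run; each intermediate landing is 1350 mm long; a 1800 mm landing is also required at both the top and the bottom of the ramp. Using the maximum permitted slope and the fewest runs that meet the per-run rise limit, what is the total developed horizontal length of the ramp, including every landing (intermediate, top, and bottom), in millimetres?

⌈5992/760⌉ = 8 ramp runs. That means 7 intermediate landings.
Horizontal run for 5992 mm of rise at 1:18 is 5992 × 18 = 107856 mm.
7 intermediate landings contribute 7 × 1350 = 9450 mm.
Top and bottom landings: 2 × 1800 = 3600 mm.
Total = 107856 + 9450 + 3600 = 120906 mm.

120906 mm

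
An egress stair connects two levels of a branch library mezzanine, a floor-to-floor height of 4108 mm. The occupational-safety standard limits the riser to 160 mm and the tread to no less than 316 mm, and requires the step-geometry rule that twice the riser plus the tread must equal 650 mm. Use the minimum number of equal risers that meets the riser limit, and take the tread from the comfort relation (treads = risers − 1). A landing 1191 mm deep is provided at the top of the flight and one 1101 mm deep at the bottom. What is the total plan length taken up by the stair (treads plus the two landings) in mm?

At most 160 each: 4108/160 = 25.68, giving 26 risers.
Riser R = 4108 / 26 = 158 mm, within the 160 mm limit.
Tread T = 650 − 2 × 158 = 334 mm (≥ 316 mm).
Treads = 26 − 1 = 25; going = 25 × 334 = 8350 mm.
Enclosure = 8350 + 1191 + 1101 = 10642 mm.

10642 mm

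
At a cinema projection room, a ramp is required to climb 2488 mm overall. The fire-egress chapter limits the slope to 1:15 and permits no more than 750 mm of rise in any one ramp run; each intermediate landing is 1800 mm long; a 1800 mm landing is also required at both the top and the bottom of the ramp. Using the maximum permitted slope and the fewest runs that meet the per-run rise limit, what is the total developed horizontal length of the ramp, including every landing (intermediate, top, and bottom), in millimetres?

46320 mm

2488 / 750 = 3.32, so 4 ramp runs are needed. That means 3 intermediate landings.
Horizontal run for 2488 mm of rise at 1:15 is 2488 × 15 = 37320 mm.
Intermediate landings: 3 × 1800 = 5400 mm.
Top and bottom landings: 2 × 1800 = 3600 mm.
Total = 37320 + 5400 + 3600 = 46320 mm.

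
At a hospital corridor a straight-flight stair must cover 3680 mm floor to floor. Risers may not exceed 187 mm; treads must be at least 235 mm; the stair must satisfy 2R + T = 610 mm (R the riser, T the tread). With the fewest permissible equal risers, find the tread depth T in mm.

3680 / 187 = 19.68, so 20 risers are needed.
Each riser is 3680/20 = 184 mm (≤ 187 mm).
From 2R + T = 610: T = 610 − 368 = 242 mm.

242 mm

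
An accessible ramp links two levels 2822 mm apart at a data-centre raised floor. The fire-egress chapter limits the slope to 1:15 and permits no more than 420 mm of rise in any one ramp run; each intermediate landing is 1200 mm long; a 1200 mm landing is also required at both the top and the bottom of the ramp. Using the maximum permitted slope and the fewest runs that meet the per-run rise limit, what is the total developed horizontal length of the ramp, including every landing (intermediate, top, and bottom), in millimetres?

2822 / 420 = 6.72, so 7 ramp runs are needed. That means 6 intermediate landings.
Horizontal run for 2822 mm of rise at 1:15 is 2822 × 15 = 42330 mm.
6 intermediate landings contribute 6 × 1200 = 7200 mm.
Top and bottom landings: 2 × 1200 = 2400 mm.
Total = 42330 + 7200 + 2400 = 51930 mm.

51930 mm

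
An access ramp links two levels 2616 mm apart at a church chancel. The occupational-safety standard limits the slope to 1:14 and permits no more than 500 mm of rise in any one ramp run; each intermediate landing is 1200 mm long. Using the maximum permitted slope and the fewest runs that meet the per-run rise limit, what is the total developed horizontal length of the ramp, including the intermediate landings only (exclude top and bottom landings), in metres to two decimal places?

At most 500 each: 2616/500 = 5.23, giving 6 ramp runs. That means 5 intermediate landings.
Horizontal run for 2616 mm of rise at 1:14 is 2616 × 14 = 36624 mm.
5 intermediate landings contribute 5 × 1200 = 6000 mm.
Developed length = 36624 + 6000 = 42624 mm.
= 42.62 m.

42.62 m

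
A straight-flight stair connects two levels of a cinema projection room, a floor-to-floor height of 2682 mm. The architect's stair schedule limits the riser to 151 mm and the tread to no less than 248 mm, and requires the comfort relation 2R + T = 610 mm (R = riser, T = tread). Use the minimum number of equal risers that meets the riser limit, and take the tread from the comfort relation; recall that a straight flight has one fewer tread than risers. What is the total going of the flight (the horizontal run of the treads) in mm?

⌈2682/151⌉ = 18 risers.
Each riser is 2682/18 = 149 mm (≤ 151 mm).
Tread T = 610 − 2 × 149 = 312 mm (≥ 248 mm).
Going = (18 − 1) × 312 = 5304 mm.

5304 mm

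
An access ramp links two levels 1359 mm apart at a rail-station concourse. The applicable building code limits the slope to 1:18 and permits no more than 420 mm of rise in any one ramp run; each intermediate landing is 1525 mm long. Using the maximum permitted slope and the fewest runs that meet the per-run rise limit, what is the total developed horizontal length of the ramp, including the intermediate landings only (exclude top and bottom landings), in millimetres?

29037 mm

At most 420 each: 1359/420 = 3.24, giving 4 ramp runs. That means 3 intermediate landings.
Horizontal run for 1359 mm of rise at 1:18 is 1359 × 18 = 24462 mm.
3 intermediate landings contribute 3 × 1525 = 4575 mm.
Developed length = 24462 + 4575 = 29037 mm.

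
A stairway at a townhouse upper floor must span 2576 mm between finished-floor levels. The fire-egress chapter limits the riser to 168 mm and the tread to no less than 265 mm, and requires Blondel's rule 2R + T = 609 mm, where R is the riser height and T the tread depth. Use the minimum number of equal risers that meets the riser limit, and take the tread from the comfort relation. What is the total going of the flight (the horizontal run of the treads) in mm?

2576 / 168 = 15.333 → round up to 16 risers.
Riser R = 2576 / 16 = 161 mm, within the 168 mm limit.
From 2R + T = 609: T = 609 − 322 = 287 mm.
16 risers give 15 treads; going = 15 × 287 = 4305 mm.

4305 mm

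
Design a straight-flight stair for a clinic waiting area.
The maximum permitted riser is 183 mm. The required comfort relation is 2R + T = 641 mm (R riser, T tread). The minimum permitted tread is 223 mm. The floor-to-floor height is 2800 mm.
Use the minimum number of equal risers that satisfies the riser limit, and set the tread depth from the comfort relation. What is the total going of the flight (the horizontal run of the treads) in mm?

4365 mm

At most 183 each: 2800/183 = 15.30, giving 16 risers.
R = 2800 ÷ 16 = 175 mm.
T = 641 − 2·175 = 291 mm, which satisfies the 223 mm minimum.
Going = (16 − 1) × 291 = 4365 mm.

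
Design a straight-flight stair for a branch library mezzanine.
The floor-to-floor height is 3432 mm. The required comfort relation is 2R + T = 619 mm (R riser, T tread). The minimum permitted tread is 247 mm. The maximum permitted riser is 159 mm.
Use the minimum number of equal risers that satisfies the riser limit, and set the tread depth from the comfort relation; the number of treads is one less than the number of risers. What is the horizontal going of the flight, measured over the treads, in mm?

6447 mm

3432 / 159 = 21.585 → round up to 22 risers.
Each riser is 3432/22 = 156 mm (≤ 159 mm).
T = 619 − 2·156 = 307 mm, which satisfies the 247 mm minimum.
22 risers give 21 treads; going = 21 × 307 = 6447 mm.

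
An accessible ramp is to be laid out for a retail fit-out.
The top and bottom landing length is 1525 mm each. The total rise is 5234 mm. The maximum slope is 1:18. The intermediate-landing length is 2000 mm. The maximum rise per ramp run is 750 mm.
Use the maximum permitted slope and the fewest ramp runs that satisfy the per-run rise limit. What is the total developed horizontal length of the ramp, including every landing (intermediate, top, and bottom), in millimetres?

109262 mm

⌈5234/750⌉ = 7 ramp runs. That means 6 intermediate landings.
Ramp run (horizontal) at 1:18: 5234 × 18 = 94212 mm.
6 intermediate landings contribute 6 × 2000 = 12000 mm.
Top and bottom landings: 2 × 1525 = 3050 mm.
Total = 94212 + 12000 + 3050 = 109262 mm.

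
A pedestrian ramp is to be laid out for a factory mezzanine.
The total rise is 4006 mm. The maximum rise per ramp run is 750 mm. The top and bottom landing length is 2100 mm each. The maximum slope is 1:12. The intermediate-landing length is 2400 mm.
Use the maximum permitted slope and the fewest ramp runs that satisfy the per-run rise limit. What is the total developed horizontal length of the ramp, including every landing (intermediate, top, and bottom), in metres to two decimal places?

64.27 m

At most 750 each: 4006/750 = 5.34, giving 6 ramp runs. That means 5 intermediate landings.
Horizontal run for 4006 mm of rise at 1:12 is 4006 × 12 = 48072 mm.
Intermediate landings: 5 × 2400 = 12000 mm.
Top and bottom landings: 2 × 2100 = 4200 mm.
Total = 48072 + 12000 + 4200 = 64272 mm.
= 64.27 m.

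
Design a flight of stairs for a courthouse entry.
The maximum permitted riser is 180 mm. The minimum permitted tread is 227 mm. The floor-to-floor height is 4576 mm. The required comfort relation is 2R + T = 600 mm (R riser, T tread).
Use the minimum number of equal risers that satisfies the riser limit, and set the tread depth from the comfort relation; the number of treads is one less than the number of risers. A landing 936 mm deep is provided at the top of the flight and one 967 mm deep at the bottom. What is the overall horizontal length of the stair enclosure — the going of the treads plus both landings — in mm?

4576 / 180 = 25.42, so 26 risers are needed.
Riser R = 4576 / 26 = 176 mm, within the 180 mm limit.
T = 600 − 2·176 = 248 mm, which satisfies the 227 mm minimum.
Going = (26 − 1) × 248 = 6200 mm.
Add landings: 6200 + 936 + 967 = 8103 mm.

8103 mm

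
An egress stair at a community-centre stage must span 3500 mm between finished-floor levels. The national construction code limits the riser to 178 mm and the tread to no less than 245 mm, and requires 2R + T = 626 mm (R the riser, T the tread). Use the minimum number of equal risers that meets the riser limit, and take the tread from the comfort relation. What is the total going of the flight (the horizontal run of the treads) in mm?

5244 mm

⌈3500/178⌉ = 20 risers.
Each riser is 3500/20 = 175 mm (≤ 178 mm).
From 2R + T = 626: T = 626 − 350 = 276 mm.
Going = (20 − 1) × 276 = 5244 mm.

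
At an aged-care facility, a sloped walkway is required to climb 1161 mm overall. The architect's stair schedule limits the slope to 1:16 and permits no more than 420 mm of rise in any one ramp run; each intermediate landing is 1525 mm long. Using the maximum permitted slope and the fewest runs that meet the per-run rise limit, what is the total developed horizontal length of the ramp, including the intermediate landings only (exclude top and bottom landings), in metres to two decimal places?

21.63 m

1161 / 420 = 2.764 → round up to 3 ramp runs. That means 2 intermediate landings.
Horizontal run for 1161 mm of rise at 1:16 is 1161 × 16 = 18576 mm.
Intermediate landings: 2 × 1525 = 3050 mm.
Total developed length = 18576 + 3050 = 21626 mm.
= 21.63 m.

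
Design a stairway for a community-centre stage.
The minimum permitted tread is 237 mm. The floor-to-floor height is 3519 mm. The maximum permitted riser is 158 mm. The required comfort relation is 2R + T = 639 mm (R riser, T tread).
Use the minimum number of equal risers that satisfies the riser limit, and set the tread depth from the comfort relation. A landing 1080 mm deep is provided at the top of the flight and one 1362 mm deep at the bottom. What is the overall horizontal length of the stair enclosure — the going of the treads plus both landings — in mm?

3519 / 158 = 22.27, so 23 risers are needed.
R = 3519 ÷ 23 = 153 mm.
From 2R + T = 639: T = 639 − 306 = 333 mm.
23 risers give 22 treads; going = 22 × 333 = 7326 mm.
Add landings: 7326 + 1080 + 1362 = 9768 mm.

9768 mm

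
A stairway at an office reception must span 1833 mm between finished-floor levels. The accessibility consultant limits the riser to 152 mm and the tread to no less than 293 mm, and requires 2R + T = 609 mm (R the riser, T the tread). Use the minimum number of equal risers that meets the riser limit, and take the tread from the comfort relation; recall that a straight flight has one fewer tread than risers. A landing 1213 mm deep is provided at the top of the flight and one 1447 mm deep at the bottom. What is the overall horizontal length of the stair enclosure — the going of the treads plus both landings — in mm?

6584 mm

1833 / 152 = 12.059 → round up to 13 risers.
R = 1833 ÷ 13 = 141 mm.
From 2R + T = 609: T = 609 − 282 = 327 mm.
Treads = 13 − 1 = 12; going = 12 × 327 = 3924 mm.
Enclosure = 3924 + 1213 + 1447 = 6584 mm.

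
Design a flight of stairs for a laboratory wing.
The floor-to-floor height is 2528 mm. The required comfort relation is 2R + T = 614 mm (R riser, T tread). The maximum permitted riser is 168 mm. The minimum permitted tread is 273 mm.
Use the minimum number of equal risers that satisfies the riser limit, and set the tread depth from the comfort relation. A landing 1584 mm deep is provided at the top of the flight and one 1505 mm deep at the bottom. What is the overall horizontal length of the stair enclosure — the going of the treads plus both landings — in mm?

7559 mm

At most 168 each: 2528/168 = 15.05, giving 16 risers.
Each riser is 2528/16 = 158 mm (≤ 168 mm).
Tread T = 614 − 2 × 158 = 298 mm (≥ 273 mm).
Going = (16 − 1) × 298 = 4470 mm.
Enclosure = 4470 + 1584 + 1505 = 7559 mm.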